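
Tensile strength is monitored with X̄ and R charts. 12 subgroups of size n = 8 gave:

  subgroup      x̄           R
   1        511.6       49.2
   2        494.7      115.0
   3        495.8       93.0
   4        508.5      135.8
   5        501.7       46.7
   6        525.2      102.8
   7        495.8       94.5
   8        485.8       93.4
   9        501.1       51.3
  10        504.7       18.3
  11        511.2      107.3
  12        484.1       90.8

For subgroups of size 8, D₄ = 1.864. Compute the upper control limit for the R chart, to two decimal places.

R̄ = (49.2 + 115.0 + 93.0 + 135.8 + 46.7 + 102.8 + 94.5 + 93.4 + 51.3 + 18.3 + 107.3 + 90.8) / 12 = 998.1000 / 12 = 83.1750
UCL_R = D₄·R̄ = 1.864 × 83.1750 = 155.0382

155.04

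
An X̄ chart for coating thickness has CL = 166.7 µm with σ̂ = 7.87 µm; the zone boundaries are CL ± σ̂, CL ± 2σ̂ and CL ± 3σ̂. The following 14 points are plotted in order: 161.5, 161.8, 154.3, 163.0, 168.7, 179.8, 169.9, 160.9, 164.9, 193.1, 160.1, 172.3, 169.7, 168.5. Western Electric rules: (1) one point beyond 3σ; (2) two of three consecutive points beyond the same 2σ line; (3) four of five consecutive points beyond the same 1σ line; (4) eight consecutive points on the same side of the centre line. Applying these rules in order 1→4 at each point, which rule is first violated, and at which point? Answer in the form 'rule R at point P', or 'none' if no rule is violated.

Zone of each point (C = within 1σ̂, B = 1σ̂–2σ̂, A = 2σ̂–3σ̂, * = beyond 3σ̂; sign = side of CL): 1:-C, 2:-C, 3:-B, 4:-C, 5:+C, 6:+B, 7:+C, 8:-C, 9:-C, 10:+*, 11:-C, 12:+C, 13:+C, 14:+C
Rule 1 (one point beyond the 3σ limits) is satisfied at point 10.

rule 1 at point 10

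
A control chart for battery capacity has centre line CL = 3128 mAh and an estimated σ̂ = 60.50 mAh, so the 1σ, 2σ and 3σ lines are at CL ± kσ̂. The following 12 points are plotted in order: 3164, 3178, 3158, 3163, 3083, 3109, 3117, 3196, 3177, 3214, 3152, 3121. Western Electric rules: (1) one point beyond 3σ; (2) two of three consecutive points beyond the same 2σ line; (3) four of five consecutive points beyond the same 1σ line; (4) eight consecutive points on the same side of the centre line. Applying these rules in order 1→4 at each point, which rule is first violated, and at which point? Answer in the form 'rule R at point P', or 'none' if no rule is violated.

Zone of each point (C = within 1σ̂, B = 1σ̂–2σ̂, A = 2σ̂–3σ̂, * = beyond 3σ̂; sign = side of CL): 1:+C, 2:+C, 3:+C, 4:+C, 5:-C, 6:-C, 7:-C, 8:+B, 9:+C, 10:+B, 11:+C, 12:-C
No rule fires across all 12 points.

none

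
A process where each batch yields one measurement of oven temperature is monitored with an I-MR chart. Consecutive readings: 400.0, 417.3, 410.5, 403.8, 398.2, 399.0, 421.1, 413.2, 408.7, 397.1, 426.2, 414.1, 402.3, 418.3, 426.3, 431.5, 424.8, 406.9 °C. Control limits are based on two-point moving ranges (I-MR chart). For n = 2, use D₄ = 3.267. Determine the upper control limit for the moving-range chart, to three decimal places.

36.533

Moving ranges: 17.3, 6.8, 6.7, 5.6, 0.8, 22.1, 7.9, 4.5, 11.6, 29.1, 12.1, 11.8, 16.0, 8.0, 5.2, 6.7, 17.9; M̄R̄ = 190.1000 / 17 = 11.1824
UCL_MR = D₄·M̄R̄ = 3.267 × 11.1824 = 36.5327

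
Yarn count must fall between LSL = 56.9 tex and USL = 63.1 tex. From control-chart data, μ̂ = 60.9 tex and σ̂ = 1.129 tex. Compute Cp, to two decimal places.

0.92

Cp = (USL − LSL) / (6σ̂) = (63.1 − 56.9) / (6 × 1.129) = 6.2000 / 6.7740 = 0.9153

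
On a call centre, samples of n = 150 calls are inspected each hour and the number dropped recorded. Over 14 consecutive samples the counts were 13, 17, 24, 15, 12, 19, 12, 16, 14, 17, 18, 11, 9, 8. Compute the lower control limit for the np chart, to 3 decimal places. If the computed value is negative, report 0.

3.738

p̄ = Σdᵢ / (k·n) = 205 / (14 × 150) = 0.09762
LCL = np̄ − 3·√(np̄(1−p̄)) = 14.6429 − 3 × 3.6350 = 3.7378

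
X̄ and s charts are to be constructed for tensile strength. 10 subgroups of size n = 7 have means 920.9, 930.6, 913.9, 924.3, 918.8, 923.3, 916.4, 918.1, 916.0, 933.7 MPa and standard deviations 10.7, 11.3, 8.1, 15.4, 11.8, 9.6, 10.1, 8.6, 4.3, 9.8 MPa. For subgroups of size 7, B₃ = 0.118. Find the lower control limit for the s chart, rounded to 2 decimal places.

1.18

s̄ = (10.7 + 11.3 + 8.1 + 15.4 + 11.8 + 9.6 + 10.1 + 8.6 + 4.3 + 9.8) / 10 = 9.9700
LCL_s = B₃·s̄ = 0.118 × 9.9700 = 1.1765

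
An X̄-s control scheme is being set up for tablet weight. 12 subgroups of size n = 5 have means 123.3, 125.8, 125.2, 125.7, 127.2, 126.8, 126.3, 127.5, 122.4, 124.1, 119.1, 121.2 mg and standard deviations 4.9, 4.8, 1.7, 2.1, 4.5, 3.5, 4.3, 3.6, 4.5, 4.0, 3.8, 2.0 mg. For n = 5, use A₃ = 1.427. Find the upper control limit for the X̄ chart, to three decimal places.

129.747

X̄̄ = (123.3 + 125.8 + 125.2 + 125.7 + 127.2 + 126.8 + 126.3 + 127.5 + 122.4 + 124.1 + 119.1 + 121.2) / 12 = 124.5500
s̄ = (4.9 + 4.8 + 1.7 + 2.1 + 4.5 + 3.5 + 4.3 + 3.6 + 4.5 + 4.0 + 3.8 + 2.0) / 12 = 3.6417
UCL = X̄̄ + A₃·s̄ = 124.5500 + 1.427 × 3.6417 = 129.7467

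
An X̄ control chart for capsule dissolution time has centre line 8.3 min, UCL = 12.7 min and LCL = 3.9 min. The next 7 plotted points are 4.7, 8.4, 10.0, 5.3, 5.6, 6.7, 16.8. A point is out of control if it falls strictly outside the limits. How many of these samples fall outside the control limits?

1

Compare each point to [3.9, 12.7]: sample 7 = 16.8 > UCL.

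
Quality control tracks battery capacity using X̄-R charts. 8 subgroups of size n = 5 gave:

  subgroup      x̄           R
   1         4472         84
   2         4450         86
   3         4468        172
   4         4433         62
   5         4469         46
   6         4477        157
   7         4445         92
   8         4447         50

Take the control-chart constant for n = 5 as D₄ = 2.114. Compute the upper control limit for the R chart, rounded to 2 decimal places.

R̄ = (84 + 86 + 172 + 62 + 46 + 157 + 92 + 50) / 8 = 749.0000 / 8 = 93.6250
UCL_R = D₄·R̄ = 2.114 × 93.6250 = 197.9232

197.92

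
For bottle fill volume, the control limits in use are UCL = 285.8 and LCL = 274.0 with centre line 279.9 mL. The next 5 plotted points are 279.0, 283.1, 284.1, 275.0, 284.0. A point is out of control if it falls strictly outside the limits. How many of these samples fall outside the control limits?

All 5 points lie within [274.0, 285.8].

0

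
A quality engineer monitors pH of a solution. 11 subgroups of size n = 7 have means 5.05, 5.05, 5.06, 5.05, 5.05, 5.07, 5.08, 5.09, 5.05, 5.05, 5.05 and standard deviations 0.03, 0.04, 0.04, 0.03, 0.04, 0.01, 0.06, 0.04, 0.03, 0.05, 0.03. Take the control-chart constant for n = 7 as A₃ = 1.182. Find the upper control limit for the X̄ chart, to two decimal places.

5.10

X̄̄ = (5.05 + 5.05 + 5.06 + 5.05 + 5.05 + 5.07 + 5.08 + 5.09 + 5.05 + 5.05 + 5.05) / 11 = 5.0591
s̄ = (0.03 + 0.04 + 0.04 + 0.03 + 0.04 + 0.01 + 0.06 + 0.04 + 0.03 + 0.05 + 0.03) / 11 = 0.0364
UCL = X̄̄ + A₃·s̄ = 5.0591 + 1.182 × 0.0364 = 5.1021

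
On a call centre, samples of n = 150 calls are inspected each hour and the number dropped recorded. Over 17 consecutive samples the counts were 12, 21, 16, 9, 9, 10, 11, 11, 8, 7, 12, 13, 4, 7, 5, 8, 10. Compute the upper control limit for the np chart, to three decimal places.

p̄ = Σdᵢ / (k·n) = 173 / (17 × 150) = 0.06784
UCL = np̄ + 3·√(np̄(1−p̄)) = 10.1765 + 3 × √(10.1765×0.93216) = 10.1765 + 3 × 3.0799 = 19.4163

19.416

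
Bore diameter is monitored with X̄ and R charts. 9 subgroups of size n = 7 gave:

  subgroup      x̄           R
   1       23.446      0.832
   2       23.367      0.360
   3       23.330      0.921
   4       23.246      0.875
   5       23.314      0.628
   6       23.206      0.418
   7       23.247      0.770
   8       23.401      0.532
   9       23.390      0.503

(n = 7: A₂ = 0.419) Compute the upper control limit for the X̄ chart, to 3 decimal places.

23.599

X̄̄ = (23.446 + 23.367 + 23.330 + 23.246 + 23.314 + 23.206 + 23.247 + 23.401 + 23.390) / 9 = 209.9470 / 9 = 23.3274
R̄ = (0.832 + 0.360 + 0.921 + 0.875 + 0.628 + 0.418 + 0.770 + 0.532 + 0.503) / 9 = 5.8390 / 9 = 0.6488
UCL = X̄̄ + A₂·R̄ = 23.3274 + 0.419 × 0.6488 = 23.5993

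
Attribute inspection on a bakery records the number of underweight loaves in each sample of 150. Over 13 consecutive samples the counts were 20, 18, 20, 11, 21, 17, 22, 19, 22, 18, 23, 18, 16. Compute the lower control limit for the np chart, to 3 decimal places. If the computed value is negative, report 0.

6.668

p̄ = Σdᵢ / (k·n) = 245 / (13 × 150) = 0.12564
LCL = np̄ − 3·√(np̄(1−p̄)) = 18.8462 − 3 × 4.0593 = 6.6681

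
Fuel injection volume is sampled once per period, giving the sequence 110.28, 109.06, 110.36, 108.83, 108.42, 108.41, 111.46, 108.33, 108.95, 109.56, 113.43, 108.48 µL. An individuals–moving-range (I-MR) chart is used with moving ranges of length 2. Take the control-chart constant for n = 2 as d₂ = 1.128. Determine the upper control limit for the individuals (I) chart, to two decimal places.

X̄ = (110.28 + 109.06 + 110.36 + 108.83 + 108.42 + 108.41 + 111.46 + 108.33 + 108.95 + 109.56 + 113.43 + 108.48) / 12 = 109.6308
Moving ranges: 1.22, 1.30, 1.53, 0.41, 0.01, 3.05, 3.13, 0.62, 0.61, 3.87, 4.95; M̄R̄ = 20.7000 / 11 = 1.8818
UCL = X̄ + 3·M̄R̄/d₂ = 109.6308 + 3 × 1.8818 / 1.128 = 114.6357

114.64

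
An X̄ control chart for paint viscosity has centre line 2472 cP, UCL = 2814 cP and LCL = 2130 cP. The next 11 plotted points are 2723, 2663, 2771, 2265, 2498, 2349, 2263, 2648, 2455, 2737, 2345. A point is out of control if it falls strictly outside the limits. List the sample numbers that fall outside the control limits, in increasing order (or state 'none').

All 11 points lie within [2130, 2814].

none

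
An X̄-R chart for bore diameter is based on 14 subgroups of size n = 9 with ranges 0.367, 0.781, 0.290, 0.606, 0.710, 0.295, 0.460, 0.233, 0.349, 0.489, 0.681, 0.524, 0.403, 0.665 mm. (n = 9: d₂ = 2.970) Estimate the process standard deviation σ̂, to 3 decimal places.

0.165

R̄ = (0.367 + 0.781 + 0.290 + 0.606 + 0.710 + 0.295 + 0.460 + 0.233 + 0.349 + 0.489 + 0.681 + 0.524 + 0.403 + 0.665) / 14 = 0.4895
σ̂ = R̄ / d₂ = 0.4895 / 2.970 = 0.1648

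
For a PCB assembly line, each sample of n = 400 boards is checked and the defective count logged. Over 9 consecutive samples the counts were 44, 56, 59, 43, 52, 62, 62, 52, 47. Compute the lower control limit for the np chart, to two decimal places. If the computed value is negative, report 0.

32.66

p̄ = Σdᵢ / (k·n) = 477 / (9 × 400) = 0.13250
LCL = np̄ − 3·√(np̄(1−p̄)) = 53.0000 − 3 × 6.7807 = 32.6580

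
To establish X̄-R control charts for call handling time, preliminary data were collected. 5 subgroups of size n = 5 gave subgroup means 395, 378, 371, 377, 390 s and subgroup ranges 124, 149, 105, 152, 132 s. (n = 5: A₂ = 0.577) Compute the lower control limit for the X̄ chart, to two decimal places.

X̄̄ = (395 + 378 + 371 + 377 + 390) / 5 = 1911.0000 / 5 = 382.2000
R̄ = (124 + 149 + 105 + 152 + 132) / 5 = 662.0000 / 5 = 132.4000
LCL = X̄̄ − A₂·R̄ = 382.2000 − 0.577 × 132.4000 = 305.8052

305.81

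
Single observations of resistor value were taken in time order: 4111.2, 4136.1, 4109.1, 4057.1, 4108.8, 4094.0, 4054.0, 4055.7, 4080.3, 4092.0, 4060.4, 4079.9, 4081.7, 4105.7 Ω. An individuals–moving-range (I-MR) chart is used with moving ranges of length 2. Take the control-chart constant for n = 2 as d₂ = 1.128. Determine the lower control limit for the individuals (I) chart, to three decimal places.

4021.021

X̄ = (4111.2 + 4136.1 + 4109.1 + 4057.1 + 4108.8 + 4094.0 + 4054.0 + 4055.7 + 4080.3 + 4092.0 + 4060.4 + 4079.9 + 4081.7 + 4105.7) / 14 = 4087.5714
Moving ranges: 24.9, 27.0, 52.0, 51.7, 14.8, 40.0, 1.7, 24.6, 11.7, 31.6, 19.5, 1.8, 24.0; M̄R̄ = 325.3000 / 13 = 25.0231
LCL = X̄ − 3·M̄R̄/d₂ = 4087.5714 − 3 × 25.0231 / 1.128 = 4021.0207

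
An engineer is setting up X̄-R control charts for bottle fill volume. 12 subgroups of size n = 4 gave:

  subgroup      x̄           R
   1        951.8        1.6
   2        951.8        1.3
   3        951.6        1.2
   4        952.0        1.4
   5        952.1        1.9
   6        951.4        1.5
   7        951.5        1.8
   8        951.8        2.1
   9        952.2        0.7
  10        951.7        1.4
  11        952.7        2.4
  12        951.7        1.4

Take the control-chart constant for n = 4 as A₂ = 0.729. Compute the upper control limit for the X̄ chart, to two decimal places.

X̄̄ = (951.8 + 951.8 + 951.6 + 952.0 + 952.1 + 951.4 + 951.5 + 951.8 + 952.2 + 951.7 + 952.7 + 951.7) / 12 = 11422.3000 / 12 = 951.8583
R̄ = (1.6 + 1.3 + 1.2 + 1.4 + 1.9 + 1.5 + 1.8 + 2.1 + 0.7 + 1.4 + 2.4 + 1.4) / 12 = 18.7000 / 12 = 1.5583
UCL = X̄̄ + A₂·R̄ = 951.8583 + 0.729 × 1.5583 = 952.9944

952.99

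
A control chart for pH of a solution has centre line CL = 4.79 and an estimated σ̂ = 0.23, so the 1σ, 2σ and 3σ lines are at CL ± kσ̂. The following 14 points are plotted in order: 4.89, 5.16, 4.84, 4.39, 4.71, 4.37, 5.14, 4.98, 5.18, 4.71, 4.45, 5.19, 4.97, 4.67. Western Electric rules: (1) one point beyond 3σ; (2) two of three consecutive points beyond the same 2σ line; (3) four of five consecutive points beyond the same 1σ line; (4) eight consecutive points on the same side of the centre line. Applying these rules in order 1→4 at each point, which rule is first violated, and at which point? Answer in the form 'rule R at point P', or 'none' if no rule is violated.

Zone of each point (C = within 1σ̂, B = 1σ̂–2σ̂, A = 2σ̂–3σ̂, * = beyond 3σ̂; sign = side of CL): 1:+C, 2:+B, 3:+C, 4:-B, 5:-C, 6:-B, 7:+B, 8:+C, 9:+B, 10:-C, 11:-B, 12:+B, 13:+C, 14:-C
No rule fires across all 14 points.

none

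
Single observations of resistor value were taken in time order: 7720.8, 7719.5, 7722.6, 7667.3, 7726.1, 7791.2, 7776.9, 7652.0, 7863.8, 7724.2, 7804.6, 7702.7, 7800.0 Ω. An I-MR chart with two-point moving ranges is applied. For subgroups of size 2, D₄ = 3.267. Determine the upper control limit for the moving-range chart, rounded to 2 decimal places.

Moving ranges: 1.3, 3.1, 55.3, 58.8, 65.1, 14.3, 124.9, 211.8, 139.6, 80.4, 101.9, 97.3; M̄R̄ = 953.8000 / 12 = 79.4833
UCL_MR = D₄·M̄R̄ = 3.267 × 79.4833 = 259.6721

259.67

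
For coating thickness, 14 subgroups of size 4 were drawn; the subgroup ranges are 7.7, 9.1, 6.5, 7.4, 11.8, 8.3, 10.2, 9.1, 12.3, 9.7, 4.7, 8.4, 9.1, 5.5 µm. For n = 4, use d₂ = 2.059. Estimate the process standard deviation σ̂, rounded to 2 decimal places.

4.16

R̄ = (7.7 + 9.1 + 6.5 + 7.4 + 11.8 + 8.3 + 10.2 + 9.1 + 12.3 + 9.7 + 4.7 + 8.4 + 9.1 + 5.5) / 14 = 8.5571
σ̂ = R̄ / d₂ = 8.5571 / 2.059 = 4.1560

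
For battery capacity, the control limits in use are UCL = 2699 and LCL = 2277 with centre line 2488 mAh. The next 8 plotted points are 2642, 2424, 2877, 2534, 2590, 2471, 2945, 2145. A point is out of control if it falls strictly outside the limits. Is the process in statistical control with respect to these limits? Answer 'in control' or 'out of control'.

out of control

Compare each point to [2277, 2699]: sample 3 = 2877 > UCL; sample 7 = 2945 > UCL; sample 8 = 2145 < LCL.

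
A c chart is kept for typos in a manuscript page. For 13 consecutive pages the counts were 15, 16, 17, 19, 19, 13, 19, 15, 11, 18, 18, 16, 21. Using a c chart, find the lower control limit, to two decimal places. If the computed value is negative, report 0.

4.44

c̄ = (15 + 16 + 17 + 19 + 19 + 13 + 19 + 15 + 11 + 18 + 18 + 16 + 21) / 13 = 217 / 13 = 16.6923
LCL = c̄ − 3√c̄ = 16.6923 − 3 × 4.0856 = 4.4354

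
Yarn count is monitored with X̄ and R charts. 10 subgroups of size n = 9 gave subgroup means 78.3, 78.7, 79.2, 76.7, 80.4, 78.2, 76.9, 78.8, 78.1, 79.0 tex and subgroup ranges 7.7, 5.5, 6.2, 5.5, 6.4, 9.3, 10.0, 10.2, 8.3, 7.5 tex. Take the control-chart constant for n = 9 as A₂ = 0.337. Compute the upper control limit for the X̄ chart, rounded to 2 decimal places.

81.01

X̄̄ = (78.3 + 78.7 + 79.2 + 76.7 + 80.4 + 78.2 + 76.9 + 78.8 + 78.1 + 79.0) / 10 = 784.3000 / 10 = 78.4300
R̄ = (7.7 + 5.5 + 6.2 + 5.5 + 6.4 + 9.3 + 10.0 + 10.2 + 8.3 + 7.5) / 10 = 76.6000 / 10 = 7.6600
UCL = X̄̄ + A₂·R̄ = 78.4300 + 0.337 × 7.6600 = 81.0114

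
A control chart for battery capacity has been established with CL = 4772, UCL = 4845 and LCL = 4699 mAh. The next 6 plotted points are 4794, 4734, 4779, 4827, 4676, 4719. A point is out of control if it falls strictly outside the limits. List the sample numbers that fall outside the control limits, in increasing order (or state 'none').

Compare each point to [4699, 4845]: sample 5 = 4676 < LCL.

5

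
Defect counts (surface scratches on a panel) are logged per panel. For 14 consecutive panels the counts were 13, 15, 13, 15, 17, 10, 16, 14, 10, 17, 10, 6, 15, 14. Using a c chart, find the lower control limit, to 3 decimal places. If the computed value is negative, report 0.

c̄ = (13 + 15 + 13 + 15 + 17 + 10 + 16 + 14 + 10 + 17 + 10 + 6 + 15 + 14) / 14 = 185 / 14 = 13.2143
LCL = c̄ − 3√c̄ = 13.2143 − 3 × 3.6351 = 2.3088

2.309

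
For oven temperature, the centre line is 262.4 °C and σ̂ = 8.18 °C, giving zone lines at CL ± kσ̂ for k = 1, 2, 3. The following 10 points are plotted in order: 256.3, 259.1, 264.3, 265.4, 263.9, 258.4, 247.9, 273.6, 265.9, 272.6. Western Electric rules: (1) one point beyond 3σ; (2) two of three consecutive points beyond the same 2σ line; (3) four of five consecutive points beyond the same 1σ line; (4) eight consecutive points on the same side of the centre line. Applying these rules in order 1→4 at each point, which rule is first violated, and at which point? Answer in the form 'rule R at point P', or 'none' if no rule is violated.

Zone of each point (C = within 1σ̂, B = 1σ̂–2σ̂, A = 2σ̂–3σ̂, * = beyond 3σ̂; sign = side of CL): 1:-C, 2:-C, 3:+C, 4:+C, 5:+C, 6:-C, 7:-B, 8:+B, 9:+C, 10:+B
No rule fires across all 10 points.

none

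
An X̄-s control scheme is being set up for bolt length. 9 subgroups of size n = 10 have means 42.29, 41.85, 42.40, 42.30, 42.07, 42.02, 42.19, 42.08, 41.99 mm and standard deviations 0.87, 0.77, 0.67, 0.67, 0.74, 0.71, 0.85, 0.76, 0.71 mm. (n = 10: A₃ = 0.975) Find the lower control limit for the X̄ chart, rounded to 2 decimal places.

X̄̄ = (42.29 + 41.85 + 42.40 + 42.30 + 42.07 + 42.02 + 42.19 + 42.08 + 41.99) / 9 = 42.1322
s̄ = (0.87 + 0.77 + 0.67 + 0.67 + 0.74 + 0.71 + 0.85 + 0.76 + 0.71) / 9 = 0.7500
LCL = X̄̄ − A₃·s̄ = 42.1322 − 0.975 × 0.7500 = 41.4010

41.40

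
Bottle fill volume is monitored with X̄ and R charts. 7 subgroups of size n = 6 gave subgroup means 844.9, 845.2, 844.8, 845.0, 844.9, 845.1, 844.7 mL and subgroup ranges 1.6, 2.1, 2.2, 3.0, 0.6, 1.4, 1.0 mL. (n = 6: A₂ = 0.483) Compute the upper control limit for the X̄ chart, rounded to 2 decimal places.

845.76

X̄̄ = (844.9 + 845.2 + 844.8 + 845.0 + 844.9 + 845.1 + 844.7) / 7 = 5914.6000 / 7 = 844.9429
R̄ = (1.6 + 2.1 + 2.2 + 3.0 + 0.6 + 1.4 + 1.0) / 7 = 11.9000 / 7 = 1.7000
UCL = X̄̄ + A₂·R̄ = 844.9429 + 0.483 × 1.7000 = 845.7640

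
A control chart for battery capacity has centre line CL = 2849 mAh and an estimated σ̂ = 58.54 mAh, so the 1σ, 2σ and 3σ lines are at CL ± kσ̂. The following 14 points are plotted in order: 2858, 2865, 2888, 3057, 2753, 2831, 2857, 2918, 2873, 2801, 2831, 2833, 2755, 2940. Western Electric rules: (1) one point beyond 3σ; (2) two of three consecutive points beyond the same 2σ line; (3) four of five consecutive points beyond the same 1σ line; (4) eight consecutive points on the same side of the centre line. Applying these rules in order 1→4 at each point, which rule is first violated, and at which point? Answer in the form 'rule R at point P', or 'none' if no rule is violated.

Zone of each point (C = within 1σ̂, B = 1σ̂–2σ̂, A = 2σ̂–3σ̂, * = beyond 3σ̂; sign = side of CL): 1:+C, 2:+C, 3:+C, 4:+*, 5:-B, 6:-C, 7:+C, 8:+B, 9:+C, 10:-C, 11:-C, 12:-C, 13:-B, 14:+B
Rule 1 (one point beyond the 3σ limits) is satisfied at point 4.

rule 1 at point 4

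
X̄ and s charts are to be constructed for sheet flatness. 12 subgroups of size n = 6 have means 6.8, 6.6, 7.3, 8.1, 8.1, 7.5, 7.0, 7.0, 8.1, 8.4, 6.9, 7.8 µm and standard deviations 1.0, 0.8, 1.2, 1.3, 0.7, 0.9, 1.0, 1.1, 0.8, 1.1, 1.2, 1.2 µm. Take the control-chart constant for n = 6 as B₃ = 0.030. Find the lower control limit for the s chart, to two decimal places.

0.03

s̄ = (1.0 + 0.8 + 1.2 + 1.3 + 0.7 + 0.9 + 1.0 + 1.1 + 0.8 + 1.1 + 1.2 + 1.2) / 12 = 1.0250
LCL_s = B₃·s̄ = 0.030 × 1.0250 = 0.0308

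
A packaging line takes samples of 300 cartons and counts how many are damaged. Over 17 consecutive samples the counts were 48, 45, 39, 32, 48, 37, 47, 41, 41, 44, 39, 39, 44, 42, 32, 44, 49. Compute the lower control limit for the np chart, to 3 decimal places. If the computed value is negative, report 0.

23.825

p̄ = Σdᵢ / (k·n) = 711 / (17 × 300) = 0.13941
LCL = np̄ − 3·√(np̄(1−p̄)) = 41.8235 − 3 × 5.9994 = 23.8253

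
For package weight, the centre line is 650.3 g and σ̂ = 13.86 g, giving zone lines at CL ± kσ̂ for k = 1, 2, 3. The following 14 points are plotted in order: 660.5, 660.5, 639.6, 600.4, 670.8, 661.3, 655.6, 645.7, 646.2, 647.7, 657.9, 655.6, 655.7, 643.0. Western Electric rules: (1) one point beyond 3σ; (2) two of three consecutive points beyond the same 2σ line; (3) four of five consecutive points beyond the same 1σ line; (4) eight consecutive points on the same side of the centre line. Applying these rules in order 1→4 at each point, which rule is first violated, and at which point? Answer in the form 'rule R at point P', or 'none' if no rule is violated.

Zone of each point (C = within 1σ̂, B = 1σ̂–2σ̂, A = 2σ̂–3σ̂, * = beyond 3σ̂; sign = side of CL): 1:+C, 2:+C, 3:-C, 4:-*, 5:+B, 6:+C, 7:+C, 8:-C, 9:-C, 10:-C, 11:+C, 12:+C, 13:+C, 14:-C
Rule 1 (one point beyond the 3σ limits) is satisfied at point 4.

rule 1 at point 4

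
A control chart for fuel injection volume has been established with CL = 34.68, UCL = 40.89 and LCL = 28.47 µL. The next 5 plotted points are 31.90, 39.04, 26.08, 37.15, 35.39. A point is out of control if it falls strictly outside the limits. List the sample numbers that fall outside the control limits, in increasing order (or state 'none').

3

Compare each point to [28.47, 40.89]: sample 3 = 26.08 < LCL.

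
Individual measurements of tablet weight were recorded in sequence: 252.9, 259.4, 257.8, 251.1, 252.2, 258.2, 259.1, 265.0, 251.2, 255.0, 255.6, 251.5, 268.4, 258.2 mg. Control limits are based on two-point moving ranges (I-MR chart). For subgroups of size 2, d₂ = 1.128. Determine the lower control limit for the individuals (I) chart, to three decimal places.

X̄ = (252.9 + 259.4 + 257.8 + 251.1 + 252.2 + 258.2 + 259.1 + 265.0 + 251.2 + 255.0 + 255.6 + 251.5 + 268.4 + 258.2) / 14 = 256.8286
Moving ranges: 6.5, 1.6, 6.7, 1.1, 6.0, 0.9, 5.9, 13.8, 3.8, 0.6, 4.1, 16.9, 10.2; M̄R̄ = 78.1000 / 13 = 6.0077
LCL = X̄ − 3·M̄R̄/d₂ = 256.8286 − 3 × 6.0077 / 1.128 = 240.8507

240.851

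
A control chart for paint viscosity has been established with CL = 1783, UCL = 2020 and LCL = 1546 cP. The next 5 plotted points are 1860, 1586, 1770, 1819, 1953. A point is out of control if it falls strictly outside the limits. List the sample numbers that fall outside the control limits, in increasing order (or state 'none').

none

All 5 points lie within [1546, 2020].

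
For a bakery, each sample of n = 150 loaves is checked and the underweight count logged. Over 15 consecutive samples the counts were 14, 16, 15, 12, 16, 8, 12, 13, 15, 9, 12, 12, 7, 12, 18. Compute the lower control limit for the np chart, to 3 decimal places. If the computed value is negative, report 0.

2.493

p̄ = Σdᵢ / (k·n) = 191 / (15 × 150) = 0.08489
LCL = np̄ − 3·√(np̄(1−p̄)) = 12.7333 − 3 × 3.4136 = 2.4926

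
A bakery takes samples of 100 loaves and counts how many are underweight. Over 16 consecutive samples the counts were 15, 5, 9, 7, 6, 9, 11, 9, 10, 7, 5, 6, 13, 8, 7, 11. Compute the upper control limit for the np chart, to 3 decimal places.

p̄ = Σdᵢ / (k·n) = 138 / (16 × 100) = 0.08625
UCL = np̄ + 3·√(np̄(1−p̄)) = 8.6250 + 3 × √(8.6250×0.91375) = 8.6250 + 3 × 2.8073 = 17.0470

17.047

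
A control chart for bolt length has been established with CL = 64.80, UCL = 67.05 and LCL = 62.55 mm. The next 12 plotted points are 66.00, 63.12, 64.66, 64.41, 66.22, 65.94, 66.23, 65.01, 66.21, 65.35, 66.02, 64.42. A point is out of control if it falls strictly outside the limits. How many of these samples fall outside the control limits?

All 12 points lie within [62.55, 67.05].

0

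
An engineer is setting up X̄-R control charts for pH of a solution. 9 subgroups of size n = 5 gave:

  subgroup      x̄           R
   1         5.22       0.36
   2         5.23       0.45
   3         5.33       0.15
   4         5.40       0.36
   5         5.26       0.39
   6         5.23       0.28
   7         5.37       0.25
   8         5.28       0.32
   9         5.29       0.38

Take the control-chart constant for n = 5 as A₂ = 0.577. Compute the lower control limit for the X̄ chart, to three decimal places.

X̄̄ = (5.22 + 5.23 + 5.33 + 5.40 + 5.26 + 5.23 + 5.37 + 5.28 + 5.29) / 9 = 47.6100 / 9 = 5.2900
R̄ = (0.36 + 0.45 + 0.15 + 0.36 + 0.39 + 0.28 + 0.25 + 0.32 + 0.38) / 9 = 2.9400 / 9 = 0.3267
LCL = X̄̄ − A₂·R̄ = 5.2900 − 0.577 × 0.3267 = 5.1015

5.102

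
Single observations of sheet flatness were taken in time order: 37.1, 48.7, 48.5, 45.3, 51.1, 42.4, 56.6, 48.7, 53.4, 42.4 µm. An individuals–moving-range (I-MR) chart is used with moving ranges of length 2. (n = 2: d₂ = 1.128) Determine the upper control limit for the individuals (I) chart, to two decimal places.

X̄ = (37.1 + 48.7 + 48.5 + 45.3 + 51.1 + 42.4 + 56.6 + 48.7 + 53.4 + 42.4) / 10 = 47.4200
Moving ranges: 11.6, 0.2, 3.2, 5.8, 8.7, 14.2, 7.9, 4.7, 11.0; M̄R̄ = 67.3000 / 9 = 7.4778
UCL = X̄ + 3·M̄R̄/d₂ = 47.4200 + 3 × 7.4778 / 1.128 = 67.3077

67.31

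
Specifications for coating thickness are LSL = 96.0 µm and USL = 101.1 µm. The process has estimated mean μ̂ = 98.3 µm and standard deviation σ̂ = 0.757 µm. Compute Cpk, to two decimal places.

1.01

Cpu = (USL − μ̂) / (3σ̂) = (101.1 − 98.3) / (3 × 0.757) = 1.2329; Cpl = (μ̂ − LSL) / (3σ̂) = (98.3 − 96.0) / (3 × 0.757) = 1.0128; Cpk = min(Cpu, Cpl) = 1.0128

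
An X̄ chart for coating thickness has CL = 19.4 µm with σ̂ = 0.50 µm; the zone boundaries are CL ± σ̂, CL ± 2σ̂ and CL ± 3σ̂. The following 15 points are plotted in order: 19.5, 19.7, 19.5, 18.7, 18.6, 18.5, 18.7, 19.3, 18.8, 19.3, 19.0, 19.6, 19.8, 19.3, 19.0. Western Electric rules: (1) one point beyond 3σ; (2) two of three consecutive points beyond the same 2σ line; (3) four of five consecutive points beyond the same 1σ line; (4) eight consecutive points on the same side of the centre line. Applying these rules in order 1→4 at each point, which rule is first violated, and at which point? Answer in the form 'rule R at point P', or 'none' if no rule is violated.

Zone of each point (C = within 1σ̂, B = 1σ̂–2σ̂, A = 2σ̂–3σ̂, * = beyond 3σ̂; sign = side of CL): 1:+C, 2:+C, 3:+C, 4:-B, 5:-B, 6:-B, 7:-B, 8:-C, 9:-B, 10:-C, 11:-C, 12:+C, 13:+C, 14:-C, 15:-C
Rule 3 (four of five consecutive points beyond the same 1σ limit) is satisfied at point 7.

rule 3 at point 7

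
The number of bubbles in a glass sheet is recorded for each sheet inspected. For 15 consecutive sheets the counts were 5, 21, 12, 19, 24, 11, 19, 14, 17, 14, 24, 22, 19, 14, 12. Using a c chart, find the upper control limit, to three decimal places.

c̄ = (5 + 21 + 12 + 19 + 24 + 11 + 19 + 14 + 17 + 14 + 24 + 22 + 19 + 14 + 12) / 15 = 247 / 15 = 16.4667
UCL = c̄ + 3√c̄ = 16.4667 + 3 × √16.4667 = 16.4667 + 3 × 4.0579 = 28.6404

28.640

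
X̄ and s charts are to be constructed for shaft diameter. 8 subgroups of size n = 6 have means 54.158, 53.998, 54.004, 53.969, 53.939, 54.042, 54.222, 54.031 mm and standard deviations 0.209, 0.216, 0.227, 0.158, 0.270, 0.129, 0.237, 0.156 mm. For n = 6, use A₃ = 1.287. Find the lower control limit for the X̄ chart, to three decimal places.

X̄̄ = (54.158 + 53.998 + 54.004 + 53.969 + 53.939 + 54.042 + 54.222 + 54.031) / 8 = 54.0454
s̄ = (0.209 + 0.216 + 0.227 + 0.158 + 0.270 + 0.129 + 0.237 + 0.156) / 8 = 0.2003
LCL = X̄̄ − A₃·s̄ = 54.0454 − 1.287 × 0.2003 = 53.7877

53.788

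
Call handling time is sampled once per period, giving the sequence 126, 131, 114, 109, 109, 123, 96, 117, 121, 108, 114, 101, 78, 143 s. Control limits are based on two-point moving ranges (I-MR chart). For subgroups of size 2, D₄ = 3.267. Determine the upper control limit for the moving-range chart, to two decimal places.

53.53

Moving ranges: 5, 17, 5, 0, 14, 27, 21, 4, 13, 6, 13, 23, 65; M̄R̄ = 213.0000 / 13 = 16.3846
UCL_MR = D₄·M̄R̄ = 3.267 × 16.3846 = 53.5285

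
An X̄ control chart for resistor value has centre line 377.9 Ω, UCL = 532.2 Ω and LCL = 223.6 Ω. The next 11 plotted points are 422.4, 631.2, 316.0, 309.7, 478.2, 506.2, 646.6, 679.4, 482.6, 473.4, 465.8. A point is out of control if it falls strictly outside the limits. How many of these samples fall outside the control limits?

3

Compare each point to [223.6, 532.2]: sample 2 = 631.2 > UCL; sample 7 = 646.6 > UCL; sample 8 = 679.4 > UCL.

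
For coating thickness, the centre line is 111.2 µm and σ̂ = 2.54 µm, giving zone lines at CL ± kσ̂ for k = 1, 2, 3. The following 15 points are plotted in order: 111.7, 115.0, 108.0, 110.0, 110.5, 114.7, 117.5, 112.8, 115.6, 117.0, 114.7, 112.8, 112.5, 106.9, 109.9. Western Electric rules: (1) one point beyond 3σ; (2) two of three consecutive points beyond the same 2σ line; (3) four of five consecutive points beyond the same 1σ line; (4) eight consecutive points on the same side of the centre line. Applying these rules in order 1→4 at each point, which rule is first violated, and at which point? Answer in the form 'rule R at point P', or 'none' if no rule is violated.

rule 3 at point 10

Zone of each point (C = within 1σ̂, B = 1σ̂–2σ̂, A = 2σ̂–3σ̂, * = beyond 3σ̂; sign = side of CL): 1:+C, 2:+B, 3:-B, 4:-C, 5:-C, 6:+B, 7:+A, 8:+C, 9:+B, 10:+A, 11:+B, 12:+C, 13:+C, 14:-B, 15:-C
Rule 3 (four of five consecutive points beyond the same 1σ limit) is satisfied at point 10.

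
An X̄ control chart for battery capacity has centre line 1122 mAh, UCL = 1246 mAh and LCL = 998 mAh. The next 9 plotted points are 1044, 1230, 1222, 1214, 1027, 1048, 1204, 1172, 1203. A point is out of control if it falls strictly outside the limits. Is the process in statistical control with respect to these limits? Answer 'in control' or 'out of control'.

All 9 points lie within [998, 1246].

in control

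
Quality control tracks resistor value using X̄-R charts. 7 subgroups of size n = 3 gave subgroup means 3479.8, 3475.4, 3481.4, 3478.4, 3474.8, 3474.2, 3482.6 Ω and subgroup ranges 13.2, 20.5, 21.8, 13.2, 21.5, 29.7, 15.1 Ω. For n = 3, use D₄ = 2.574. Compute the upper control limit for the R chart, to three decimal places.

49.641

R̄ = (13.2 + 20.5 + 21.8 + 13.2 + 21.5 + 29.7 + 15.1) / 7 = 135.0000 / 7 = 19.2857
UCL_R = D₄·R̄ = 2.574 × 19.2857 = 49.6414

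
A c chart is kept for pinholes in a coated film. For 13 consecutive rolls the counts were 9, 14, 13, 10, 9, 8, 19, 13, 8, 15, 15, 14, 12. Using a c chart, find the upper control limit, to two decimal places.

c̄ = (9 + 14 + 13 + 10 + 9 + 8 + 19 + 13 + 8 + 15 + 15 + 14 + 12) / 13 = 159 / 13 = 12.2308
UCL = c̄ + 3√c̄ = 12.2308 + 3 × √12.2308 = 12.2308 + 3 × 3.4973 = 22.7225

22.72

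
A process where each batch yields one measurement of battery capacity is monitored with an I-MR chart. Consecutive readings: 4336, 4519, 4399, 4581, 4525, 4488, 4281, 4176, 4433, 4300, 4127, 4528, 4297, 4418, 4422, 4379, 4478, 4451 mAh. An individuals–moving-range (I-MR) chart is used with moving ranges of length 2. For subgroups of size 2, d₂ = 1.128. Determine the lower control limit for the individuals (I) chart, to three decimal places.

4024.372

X̄ = (4336 + 4519 + 4399 + 4581 + 4525 + 4488 + 4281 + 4176 + 4433 + 4300 + 4127 + 4528 + 4297 + 4418 + 4422 + 4379 + 4478 + 4451) / 18 = 4396.5556
Moving ranges: 183, 120, 182, 56, 37, 207, 105, 257, 133, 173, 401, 231, 121, 4, 43, 99, 27; M̄R̄ = 2379.0000 / 17 = 139.9412
LCL = X̄ − 3·M̄R̄/d₂ = 4396.5556 − 3 × 139.9412 / 1.128 = 4024.3716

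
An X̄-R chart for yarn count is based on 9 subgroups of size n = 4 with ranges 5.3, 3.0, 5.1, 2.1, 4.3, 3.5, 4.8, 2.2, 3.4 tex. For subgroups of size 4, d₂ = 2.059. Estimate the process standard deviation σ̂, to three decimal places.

R̄ = (5.3 + 3.0 + 5.1 + 2.1 + 4.3 + 3.5 + 4.8 + 2.2 + 3.4) / 9 = 3.7444
σ̂ = R̄ / d₂ = 3.7444 / 2.059 = 1.8186

1.819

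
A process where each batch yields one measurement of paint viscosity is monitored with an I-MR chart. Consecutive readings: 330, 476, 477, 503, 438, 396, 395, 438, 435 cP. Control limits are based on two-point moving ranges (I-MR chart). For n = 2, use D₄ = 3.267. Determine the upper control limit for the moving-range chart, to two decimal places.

Moving ranges: 146, 1, 26, 65, 42, 1, 43, 3; M̄R̄ = 327.0000 / 8 = 40.8750
UCL_MR = D₄·M̄R̄ = 3.267 × 40.8750 = 133.5386

133.54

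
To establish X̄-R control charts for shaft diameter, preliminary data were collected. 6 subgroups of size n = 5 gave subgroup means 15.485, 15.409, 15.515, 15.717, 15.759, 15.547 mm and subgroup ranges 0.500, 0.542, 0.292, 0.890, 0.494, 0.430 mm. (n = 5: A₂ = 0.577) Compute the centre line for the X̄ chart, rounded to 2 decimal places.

X̄̄ = (15.485 + 15.409 + 15.515 + 15.717 + 15.759 + 15.547) / 6 = 93.4320 / 6 = 15.5720
CL = X̄̄ = 15.5720

15.57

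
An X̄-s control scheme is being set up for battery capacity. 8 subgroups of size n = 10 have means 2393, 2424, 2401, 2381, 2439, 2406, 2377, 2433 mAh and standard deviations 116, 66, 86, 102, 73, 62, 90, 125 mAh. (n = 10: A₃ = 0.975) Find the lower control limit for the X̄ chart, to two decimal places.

2319.00

X̄̄ = (2393 + 2424 + 2401 + 2381 + 2439 + 2406 + 2377 + 2433) / 8 = 2406.7500
s̄ = (116 + 66 + 86 + 102 + 73 + 62 + 90 + 125) / 8 = 90.0000
LCL = X̄̄ − A₃·s̄ = 2406.7500 − 0.975 × 90.0000 = 2319.0000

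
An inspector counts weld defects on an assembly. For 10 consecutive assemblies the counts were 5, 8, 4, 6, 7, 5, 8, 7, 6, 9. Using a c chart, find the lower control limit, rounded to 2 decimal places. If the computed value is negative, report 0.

c̄ = (5 + 8 + 4 + 6 + 7 + 5 + 8 + 7 + 6 + 9) / 10 = 65 / 10 = 6.5000
LCL = c̄ − 3√c̄ = 6.5000 − 3 × 2.5495 = -1.1485 → 0 (cannot be negative)

0.00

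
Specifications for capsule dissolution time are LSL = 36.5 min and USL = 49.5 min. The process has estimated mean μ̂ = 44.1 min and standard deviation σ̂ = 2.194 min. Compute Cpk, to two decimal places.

Cpu = (USL − μ̂) / (3σ̂) = (49.5 − 44.1) / (3 × 2.194) = 0.8204; Cpl = (μ̂ − LSL) / (3σ̂) = (44.1 − 36.5) / (3 × 2.194) = 1.1547; Cpk = min(Cpu, Cpl) = 0.8204

0.82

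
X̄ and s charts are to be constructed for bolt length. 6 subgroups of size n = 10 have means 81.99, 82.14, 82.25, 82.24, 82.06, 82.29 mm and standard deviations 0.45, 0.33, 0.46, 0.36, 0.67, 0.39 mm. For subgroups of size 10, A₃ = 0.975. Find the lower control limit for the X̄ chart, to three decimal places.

81.729

X̄̄ = (81.99 + 82.14 + 82.25 + 82.24 + 82.06 + 82.29) / 6 = 82.1617
s̄ = (0.45 + 0.33 + 0.46 + 0.36 + 0.67 + 0.39) / 6 = 0.4433
LCL = X̄̄ − A₃·s̄ = 82.1617 − 0.975 × 0.4433 = 81.7294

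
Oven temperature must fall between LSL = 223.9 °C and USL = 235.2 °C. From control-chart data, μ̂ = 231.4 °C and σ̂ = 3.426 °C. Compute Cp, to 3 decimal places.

0.550

Cp = (USL − LSL) / (6σ̂) = (235.2 − 223.9) / (6 × 3.426) = 11.3000 / 20.5560 = 0.5497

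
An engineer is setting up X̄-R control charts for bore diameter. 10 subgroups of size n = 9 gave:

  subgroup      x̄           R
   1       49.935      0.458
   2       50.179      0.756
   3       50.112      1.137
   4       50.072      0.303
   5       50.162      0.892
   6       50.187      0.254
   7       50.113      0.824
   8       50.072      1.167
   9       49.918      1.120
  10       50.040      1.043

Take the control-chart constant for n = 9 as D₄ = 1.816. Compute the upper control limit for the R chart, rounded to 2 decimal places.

R̄ = (0.458 + 0.756 + 1.137 + 0.303 + 0.892 + 0.254 + 0.824 + 1.167 + 1.120 + 1.043) / 10 = 7.9540 / 10 = 0.7954
UCL_R = D₄·R̄ = 1.816 × 0.7954 = 1.4444

1.44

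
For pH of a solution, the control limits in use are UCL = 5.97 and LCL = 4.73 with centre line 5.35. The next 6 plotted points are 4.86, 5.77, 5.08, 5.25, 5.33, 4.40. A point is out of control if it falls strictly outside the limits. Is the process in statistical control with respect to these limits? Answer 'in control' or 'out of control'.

out of control

Compare each point to [4.73, 5.97]: sample 6 = 4.40 < LCL.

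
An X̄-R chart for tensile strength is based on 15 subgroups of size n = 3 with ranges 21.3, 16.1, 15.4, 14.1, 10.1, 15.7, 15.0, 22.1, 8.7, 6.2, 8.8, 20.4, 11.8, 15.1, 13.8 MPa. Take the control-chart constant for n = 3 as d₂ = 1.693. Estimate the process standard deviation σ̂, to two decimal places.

R̄ = (21.3 + 16.1 + 15.4 + 14.1 + 10.1 + 15.7 + 15.0 + 22.1 + 8.7 + 6.2 + 8.8 + 20.4 + 11.8 + 15.1 + 13.8) / 15 = 14.3067
σ̂ = R̄ / d₂ = 14.3067 / 1.693 = 8.4505

8.45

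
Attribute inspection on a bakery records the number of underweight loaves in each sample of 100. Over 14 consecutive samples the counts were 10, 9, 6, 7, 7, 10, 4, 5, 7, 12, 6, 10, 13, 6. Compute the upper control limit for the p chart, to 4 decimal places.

p̄ = Σdᵢ / (k·n) = 112 / (14 × 100) = 0.08000
UCL = p̄ + 3·√(p̄(1−p̄)/n) = 0.08000 + 3 × √(0.08000×0.92000/100) = 0.08000 + 3 × 0.02713 = 0.16139

0.1614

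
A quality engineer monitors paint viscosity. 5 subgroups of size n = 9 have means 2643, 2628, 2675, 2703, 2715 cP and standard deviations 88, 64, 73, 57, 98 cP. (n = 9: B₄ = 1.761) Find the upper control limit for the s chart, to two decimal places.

133.84

s̄ = (88 + 64 + 73 + 57 + 98) / 5 = 76.0000
UCL_s = B₄·s̄ = 1.761 × 76.0000 = 133.8360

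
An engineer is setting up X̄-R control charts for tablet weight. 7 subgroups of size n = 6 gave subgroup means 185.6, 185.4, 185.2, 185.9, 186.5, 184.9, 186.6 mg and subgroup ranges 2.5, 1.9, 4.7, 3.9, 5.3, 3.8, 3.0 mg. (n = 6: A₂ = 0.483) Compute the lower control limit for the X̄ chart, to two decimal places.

184.00

X̄̄ = (185.6 + 185.4 + 185.2 + 185.9 + 186.5 + 184.9 + 186.6) / 7 = 1300.1000 / 7 = 185.7286
R̄ = (2.5 + 1.9 + 4.7 + 3.9 + 5.3 + 3.8 + 3.0) / 7 = 25.1000 / 7 = 3.5857
LCL = X̄̄ − A₂·R̄ = 185.7286 − 0.483 × 3.5857 = 183.9967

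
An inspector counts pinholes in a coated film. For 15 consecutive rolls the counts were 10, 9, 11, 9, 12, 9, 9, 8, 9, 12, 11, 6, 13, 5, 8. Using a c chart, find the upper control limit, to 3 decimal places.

c̄ = (10 + 9 + 11 + 9 + 12 + 9 + 9 + 8 + 9 + 12 + 11 + 6 + 13 + 5 + 8) / 15 = 141 / 15 = 9.4000
UCL = c̄ + 3√c̄ = 9.4000 + 3 × √9.4000 = 9.4000 + 3 × 3.0659 = 18.5978

18.598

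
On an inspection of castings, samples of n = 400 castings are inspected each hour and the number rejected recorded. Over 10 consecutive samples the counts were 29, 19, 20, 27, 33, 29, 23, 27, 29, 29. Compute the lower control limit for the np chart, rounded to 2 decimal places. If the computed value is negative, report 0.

11.58

p̄ = Σdᵢ / (k·n) = 265 / (10 × 400) = 0.06625
LCL = np̄ − 3·√(np̄(1−p̄)) = 26.5000 − 3 × 4.9744 = 11.5769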